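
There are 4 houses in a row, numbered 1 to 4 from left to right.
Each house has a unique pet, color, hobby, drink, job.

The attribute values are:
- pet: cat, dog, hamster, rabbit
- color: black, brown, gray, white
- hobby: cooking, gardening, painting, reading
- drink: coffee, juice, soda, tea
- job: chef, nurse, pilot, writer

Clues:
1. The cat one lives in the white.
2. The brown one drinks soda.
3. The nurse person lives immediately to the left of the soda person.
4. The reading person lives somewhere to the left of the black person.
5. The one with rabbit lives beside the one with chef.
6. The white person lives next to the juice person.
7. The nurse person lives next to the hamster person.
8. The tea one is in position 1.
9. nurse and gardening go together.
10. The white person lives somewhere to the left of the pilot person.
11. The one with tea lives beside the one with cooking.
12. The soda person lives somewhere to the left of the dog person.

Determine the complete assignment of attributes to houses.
Solution:

House | Pet | Color | Hobby | Drink | Job
-----------------------------------------
  1   | rabbit | gray | gardening | tea | nurse
  2   | hamster | brown | cooking | soda | chef
  3   | cat | white | reading | coffee | writer
  4   | dog | black | painting | juice | pilot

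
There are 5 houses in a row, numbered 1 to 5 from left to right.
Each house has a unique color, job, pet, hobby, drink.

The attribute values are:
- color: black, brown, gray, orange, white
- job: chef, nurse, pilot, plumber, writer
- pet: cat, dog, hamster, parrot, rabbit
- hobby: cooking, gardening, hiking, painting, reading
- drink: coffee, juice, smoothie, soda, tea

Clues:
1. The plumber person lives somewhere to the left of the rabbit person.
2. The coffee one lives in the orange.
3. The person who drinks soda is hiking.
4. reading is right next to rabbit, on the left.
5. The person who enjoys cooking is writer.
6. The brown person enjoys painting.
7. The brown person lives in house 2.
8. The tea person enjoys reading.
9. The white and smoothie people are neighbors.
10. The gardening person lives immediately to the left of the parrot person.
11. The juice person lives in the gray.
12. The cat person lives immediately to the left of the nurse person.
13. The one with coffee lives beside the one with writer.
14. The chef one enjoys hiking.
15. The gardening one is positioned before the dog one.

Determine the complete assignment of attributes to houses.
Solution:

House | Color | Job | Pet | Hobby | Drink
-----------------------------------------
  1   | white | plumber | cat | reading | tea
  2   | brown | nurse | rabbit | painting | smoothie
  3   | orange | pilot | hamster | gardening | coffee
  4   | gray | writer | parrot | cooking | juice
  5   | black | chef | dog | hiking | soda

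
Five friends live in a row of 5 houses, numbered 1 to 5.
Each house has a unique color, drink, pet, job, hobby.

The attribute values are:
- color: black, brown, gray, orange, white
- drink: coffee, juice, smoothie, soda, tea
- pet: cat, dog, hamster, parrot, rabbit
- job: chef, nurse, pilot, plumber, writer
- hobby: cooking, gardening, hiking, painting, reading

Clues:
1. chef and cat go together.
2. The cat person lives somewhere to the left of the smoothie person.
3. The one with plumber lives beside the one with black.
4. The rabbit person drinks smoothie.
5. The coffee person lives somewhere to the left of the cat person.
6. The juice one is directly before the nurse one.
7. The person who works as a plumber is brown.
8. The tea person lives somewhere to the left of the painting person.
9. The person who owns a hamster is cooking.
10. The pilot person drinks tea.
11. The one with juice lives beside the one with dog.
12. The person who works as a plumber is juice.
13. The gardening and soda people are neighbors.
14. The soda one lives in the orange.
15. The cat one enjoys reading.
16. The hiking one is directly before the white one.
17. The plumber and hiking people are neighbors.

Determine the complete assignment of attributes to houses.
Solution:

House | Color | Drink | Pet | Job | Hobby
-----------------------------------------
  1   | brown | juice | hamster | plumber | cooking
  2   | black | coffee | dog | nurse | hiking
  3   | white | tea | parrot | pilot | gardening
  4   | orange | soda | cat | chef | reading
  5   | gray | smoothie | rabbit | writer | painting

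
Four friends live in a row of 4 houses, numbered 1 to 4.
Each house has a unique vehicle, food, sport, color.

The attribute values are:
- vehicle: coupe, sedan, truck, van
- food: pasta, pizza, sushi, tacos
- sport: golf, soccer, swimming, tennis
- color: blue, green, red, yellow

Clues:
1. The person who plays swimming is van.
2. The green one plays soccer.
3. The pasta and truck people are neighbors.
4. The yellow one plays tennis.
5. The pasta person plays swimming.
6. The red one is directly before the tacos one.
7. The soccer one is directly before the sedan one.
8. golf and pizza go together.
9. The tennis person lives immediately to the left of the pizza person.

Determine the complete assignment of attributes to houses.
Solution:

House | Vehicle | Food | Sport | Color
--------------------------------------
  1   | van | pasta | swimming | red
  2   | truck | tacos | soccer | green
  3   | sedan | sushi | tennis | yellow
  4   | coupe | pizza | golf | blue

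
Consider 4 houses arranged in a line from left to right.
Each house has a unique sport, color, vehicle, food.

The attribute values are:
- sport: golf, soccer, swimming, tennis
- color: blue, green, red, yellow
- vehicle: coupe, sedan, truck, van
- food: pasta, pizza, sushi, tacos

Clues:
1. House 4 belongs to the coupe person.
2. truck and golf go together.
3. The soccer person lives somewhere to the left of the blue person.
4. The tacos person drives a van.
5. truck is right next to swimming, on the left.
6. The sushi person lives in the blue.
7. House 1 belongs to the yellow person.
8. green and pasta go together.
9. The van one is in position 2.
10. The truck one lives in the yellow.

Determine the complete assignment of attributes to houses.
Solution:

House | Sport | Color | Vehicle | Food
--------------------------------------
  1   | golf | yellow | truck | pizza
  2   | swimming | red | van | tacos
  3   | soccer | green | sedan | pasta
  4   | tennis | blue | coupe | sushi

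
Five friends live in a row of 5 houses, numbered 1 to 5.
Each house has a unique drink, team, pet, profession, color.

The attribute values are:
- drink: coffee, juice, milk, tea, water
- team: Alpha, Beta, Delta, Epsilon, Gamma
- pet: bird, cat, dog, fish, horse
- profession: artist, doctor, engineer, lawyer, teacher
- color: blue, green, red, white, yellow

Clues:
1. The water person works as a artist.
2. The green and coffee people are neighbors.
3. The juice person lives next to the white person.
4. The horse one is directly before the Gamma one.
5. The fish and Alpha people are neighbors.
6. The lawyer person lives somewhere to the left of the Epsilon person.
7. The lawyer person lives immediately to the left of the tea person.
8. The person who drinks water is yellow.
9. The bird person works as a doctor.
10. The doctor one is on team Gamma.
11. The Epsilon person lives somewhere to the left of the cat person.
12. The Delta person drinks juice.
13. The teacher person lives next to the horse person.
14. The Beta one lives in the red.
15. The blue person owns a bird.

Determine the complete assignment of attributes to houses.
Solution:

House | Drink | Team | Pet | Profession | Color
-----------------------------------------------
  1   | juice | Delta | fish | teacher | green
  2   | coffee | Alpha | horse | lawyer | white
  3   | tea | Gamma | bird | doctor | blue
  4   | water | Epsilon | dog | artist | yellow
  5   | milk | Beta | cat | engineer | red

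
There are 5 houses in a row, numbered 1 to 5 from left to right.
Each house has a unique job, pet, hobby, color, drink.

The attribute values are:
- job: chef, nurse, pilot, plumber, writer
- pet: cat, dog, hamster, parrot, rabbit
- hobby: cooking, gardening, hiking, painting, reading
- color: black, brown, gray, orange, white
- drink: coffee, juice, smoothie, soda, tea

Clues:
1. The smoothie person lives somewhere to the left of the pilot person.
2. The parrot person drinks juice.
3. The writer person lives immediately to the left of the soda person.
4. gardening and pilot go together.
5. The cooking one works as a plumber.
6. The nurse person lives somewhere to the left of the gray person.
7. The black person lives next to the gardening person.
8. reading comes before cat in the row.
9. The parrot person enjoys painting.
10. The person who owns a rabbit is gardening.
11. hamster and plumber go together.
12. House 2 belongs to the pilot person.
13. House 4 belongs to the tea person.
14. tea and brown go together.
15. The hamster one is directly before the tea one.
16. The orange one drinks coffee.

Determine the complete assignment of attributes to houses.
Solution:

House | Job | Pet | Hobby | Color | Drink
-----------------------------------------
  1   | writer | dog | reading | black | smoothie
  2   | pilot | rabbit | gardening | white | soda
  3   | plumber | hamster | cooking | orange | coffee
  4   | nurse | cat | hiking | brown | tea
  5   | chef | parrot | painting | gray | juice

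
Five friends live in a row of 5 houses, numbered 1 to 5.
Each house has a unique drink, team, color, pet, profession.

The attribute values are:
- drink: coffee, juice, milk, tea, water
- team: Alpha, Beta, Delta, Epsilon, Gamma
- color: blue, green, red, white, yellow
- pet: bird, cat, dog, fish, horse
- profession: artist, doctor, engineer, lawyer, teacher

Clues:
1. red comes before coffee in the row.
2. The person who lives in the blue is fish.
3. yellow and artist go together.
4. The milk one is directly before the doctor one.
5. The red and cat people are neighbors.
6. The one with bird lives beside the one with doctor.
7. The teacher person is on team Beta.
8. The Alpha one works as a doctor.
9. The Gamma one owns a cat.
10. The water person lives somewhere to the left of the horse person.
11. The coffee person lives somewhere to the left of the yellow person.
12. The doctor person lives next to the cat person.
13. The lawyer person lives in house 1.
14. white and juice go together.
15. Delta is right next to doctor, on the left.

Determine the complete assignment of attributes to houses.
Solution:

House | Drink | Team | Color | Pet | Profession
-----------------------------------------------
  1   | milk | Delta | green | bird | lawyer
  2   | water | Alpha | red | dog | doctor
  3   | juice | Gamma | white | cat | engineer
  4   | coffee | Beta | blue | fish | teacher
  5   | tea | Epsilon | yellow | horse | artist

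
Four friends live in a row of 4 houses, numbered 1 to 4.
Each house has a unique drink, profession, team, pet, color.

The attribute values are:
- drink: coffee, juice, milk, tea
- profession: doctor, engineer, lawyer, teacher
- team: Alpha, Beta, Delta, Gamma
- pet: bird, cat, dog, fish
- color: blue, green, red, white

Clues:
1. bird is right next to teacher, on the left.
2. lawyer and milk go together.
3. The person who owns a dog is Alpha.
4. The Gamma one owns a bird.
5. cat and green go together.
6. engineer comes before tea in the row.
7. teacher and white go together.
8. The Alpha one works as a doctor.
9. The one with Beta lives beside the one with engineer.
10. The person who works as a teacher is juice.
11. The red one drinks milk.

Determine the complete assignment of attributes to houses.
Solution:

House | Drink | Profession | Team | Pet | Color
-----------------------------------------------
  1   | milk | lawyer | Gamma | bird | red
  2   | juice | teacher | Beta | fish | white
  3   | coffee | engineer | Delta | cat | green
  4   | tea | doctor | Alpha | dog | blue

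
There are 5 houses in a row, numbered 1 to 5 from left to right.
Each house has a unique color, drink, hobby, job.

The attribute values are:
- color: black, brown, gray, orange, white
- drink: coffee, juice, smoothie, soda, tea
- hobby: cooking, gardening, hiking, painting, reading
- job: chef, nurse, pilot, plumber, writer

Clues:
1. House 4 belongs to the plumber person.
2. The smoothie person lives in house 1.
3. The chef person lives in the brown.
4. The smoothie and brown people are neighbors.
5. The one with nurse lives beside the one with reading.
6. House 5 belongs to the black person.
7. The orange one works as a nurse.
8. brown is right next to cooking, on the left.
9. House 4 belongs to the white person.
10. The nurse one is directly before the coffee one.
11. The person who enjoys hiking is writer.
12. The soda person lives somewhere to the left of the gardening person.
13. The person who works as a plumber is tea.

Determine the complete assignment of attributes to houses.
Solution:

House | Color | Drink | Hobby | Job
-----------------------------------
  1   | orange | smoothie | painting | nurse
  2   | brown | coffee | reading | chef
  3   | gray | soda | cooking | pilot
  4   | white | tea | gardening | plumber
  5   | black | juice | hiking | writer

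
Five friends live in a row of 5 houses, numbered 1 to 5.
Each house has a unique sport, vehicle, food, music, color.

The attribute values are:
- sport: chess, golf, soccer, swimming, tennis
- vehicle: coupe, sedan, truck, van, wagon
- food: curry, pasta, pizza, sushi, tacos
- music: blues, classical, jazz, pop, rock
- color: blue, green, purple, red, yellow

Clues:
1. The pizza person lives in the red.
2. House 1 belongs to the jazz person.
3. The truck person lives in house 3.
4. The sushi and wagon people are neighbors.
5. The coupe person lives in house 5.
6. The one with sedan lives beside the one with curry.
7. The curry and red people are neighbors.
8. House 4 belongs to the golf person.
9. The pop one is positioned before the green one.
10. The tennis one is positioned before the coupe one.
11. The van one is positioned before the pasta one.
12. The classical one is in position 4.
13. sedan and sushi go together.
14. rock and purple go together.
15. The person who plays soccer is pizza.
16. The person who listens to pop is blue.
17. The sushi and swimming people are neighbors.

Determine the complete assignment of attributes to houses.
Solution:

House | Sport | Vehicle | Food | Music | Color
----------------------------------------------
  1   | tennis | sedan | sushi | jazz | yellow
  2   | swimming | wagon | curry | pop | blue
  3   | soccer | truck | pizza | blues | red
  4   | golf | van | tacos | classical | green
  5   | chess | coupe | pasta | rock | purple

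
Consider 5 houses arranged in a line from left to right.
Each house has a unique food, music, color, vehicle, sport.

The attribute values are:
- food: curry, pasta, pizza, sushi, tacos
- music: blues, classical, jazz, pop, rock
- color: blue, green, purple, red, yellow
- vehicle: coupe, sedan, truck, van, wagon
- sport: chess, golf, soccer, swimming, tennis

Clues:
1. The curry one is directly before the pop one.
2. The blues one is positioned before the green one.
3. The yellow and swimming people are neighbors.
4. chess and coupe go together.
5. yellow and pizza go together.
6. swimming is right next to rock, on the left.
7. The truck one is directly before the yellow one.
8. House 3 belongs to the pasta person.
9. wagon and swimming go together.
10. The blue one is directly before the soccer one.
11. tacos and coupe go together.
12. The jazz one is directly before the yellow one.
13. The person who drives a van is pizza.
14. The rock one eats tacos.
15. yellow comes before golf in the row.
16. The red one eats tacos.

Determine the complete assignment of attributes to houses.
Solution:

House | Food | Music | Color | Vehicle | Sport
----------------------------------------------
  1   | curry | jazz | blue | truck | tennis
  2   | pizza | pop | yellow | van | soccer
  3   | pasta | blues | purple | wagon | swimming
  4   | tacos | rock | red | coupe | chess
  5   | sushi | classical | green | sedan | golf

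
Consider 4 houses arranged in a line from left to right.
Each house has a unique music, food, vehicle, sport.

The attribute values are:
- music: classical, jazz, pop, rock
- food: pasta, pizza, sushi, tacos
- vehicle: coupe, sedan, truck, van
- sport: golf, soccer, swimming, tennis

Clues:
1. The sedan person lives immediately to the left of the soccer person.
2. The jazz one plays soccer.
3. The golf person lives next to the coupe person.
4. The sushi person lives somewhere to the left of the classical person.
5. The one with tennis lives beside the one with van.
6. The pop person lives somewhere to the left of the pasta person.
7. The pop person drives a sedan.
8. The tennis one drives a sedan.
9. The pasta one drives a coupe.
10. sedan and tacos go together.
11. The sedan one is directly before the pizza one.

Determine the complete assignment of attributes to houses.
Solution:

House | Music | Food | Vehicle | Sport
--------------------------------------
  1   | pop | tacos | sedan | tennis
  2   | jazz | pizza | van | soccer
  3   | rock | sushi | truck | golf
  4   | classical | pasta | coupe | swimming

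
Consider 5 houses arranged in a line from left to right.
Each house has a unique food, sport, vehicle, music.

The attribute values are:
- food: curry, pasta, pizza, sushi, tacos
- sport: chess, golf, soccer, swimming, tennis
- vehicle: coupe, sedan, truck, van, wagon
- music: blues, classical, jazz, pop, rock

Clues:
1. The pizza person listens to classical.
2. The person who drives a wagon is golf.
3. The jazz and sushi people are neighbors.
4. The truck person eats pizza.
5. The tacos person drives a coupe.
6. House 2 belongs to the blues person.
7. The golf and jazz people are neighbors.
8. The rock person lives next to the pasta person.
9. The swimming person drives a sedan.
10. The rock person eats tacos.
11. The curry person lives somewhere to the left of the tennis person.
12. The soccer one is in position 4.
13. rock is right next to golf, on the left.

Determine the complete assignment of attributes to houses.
Solution:

House | Food | Sport | Vehicle | Music
--------------------------------------
  1   | tacos | chess | coupe | rock
  2   | pasta | golf | wagon | blues
  3   | curry | swimming | sedan | jazz
  4   | sushi | soccer | van | pop
  5   | pizza | tennis | truck | classical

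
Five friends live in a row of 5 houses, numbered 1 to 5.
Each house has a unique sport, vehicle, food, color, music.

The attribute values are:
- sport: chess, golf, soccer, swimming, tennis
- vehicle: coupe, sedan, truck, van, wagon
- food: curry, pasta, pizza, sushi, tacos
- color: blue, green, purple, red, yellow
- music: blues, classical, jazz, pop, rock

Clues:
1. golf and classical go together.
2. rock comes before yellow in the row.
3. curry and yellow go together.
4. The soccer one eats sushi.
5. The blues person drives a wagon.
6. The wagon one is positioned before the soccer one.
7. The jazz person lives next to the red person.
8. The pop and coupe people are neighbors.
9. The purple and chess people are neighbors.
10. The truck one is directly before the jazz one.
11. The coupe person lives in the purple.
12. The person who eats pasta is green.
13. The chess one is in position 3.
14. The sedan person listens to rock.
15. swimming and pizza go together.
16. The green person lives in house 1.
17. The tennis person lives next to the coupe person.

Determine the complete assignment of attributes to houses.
Solution:

House | Sport | Vehicle | Food | Color | Music
----------------------------------------------
  1   | tennis | truck | pasta | green | pop
  2   | swimming | coupe | pizza | purple | jazz
  3   | chess | wagon | tacos | red | blues
  4   | soccer | sedan | sushi | blue | rock
  5   | golf | van | curry | yellow | classical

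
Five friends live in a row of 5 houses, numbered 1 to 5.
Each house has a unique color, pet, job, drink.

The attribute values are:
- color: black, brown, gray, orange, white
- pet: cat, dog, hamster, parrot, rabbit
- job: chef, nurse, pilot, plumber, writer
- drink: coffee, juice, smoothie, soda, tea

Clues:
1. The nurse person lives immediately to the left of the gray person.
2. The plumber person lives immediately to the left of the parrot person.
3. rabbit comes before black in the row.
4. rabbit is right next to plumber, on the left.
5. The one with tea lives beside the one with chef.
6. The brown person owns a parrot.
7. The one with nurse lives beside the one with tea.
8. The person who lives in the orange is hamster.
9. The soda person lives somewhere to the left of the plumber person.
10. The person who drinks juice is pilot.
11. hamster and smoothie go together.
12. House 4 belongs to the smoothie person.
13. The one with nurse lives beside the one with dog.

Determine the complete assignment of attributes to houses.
Solution:

House | Color | Pet | Job | Drink
---------------------------------
  1   | white | rabbit | nurse | soda
  2   | gray | dog | plumber | tea
  3   | brown | parrot | chef | coffee
  4   | orange | hamster | writer | smoothie
  5   | black | cat | pilot | juice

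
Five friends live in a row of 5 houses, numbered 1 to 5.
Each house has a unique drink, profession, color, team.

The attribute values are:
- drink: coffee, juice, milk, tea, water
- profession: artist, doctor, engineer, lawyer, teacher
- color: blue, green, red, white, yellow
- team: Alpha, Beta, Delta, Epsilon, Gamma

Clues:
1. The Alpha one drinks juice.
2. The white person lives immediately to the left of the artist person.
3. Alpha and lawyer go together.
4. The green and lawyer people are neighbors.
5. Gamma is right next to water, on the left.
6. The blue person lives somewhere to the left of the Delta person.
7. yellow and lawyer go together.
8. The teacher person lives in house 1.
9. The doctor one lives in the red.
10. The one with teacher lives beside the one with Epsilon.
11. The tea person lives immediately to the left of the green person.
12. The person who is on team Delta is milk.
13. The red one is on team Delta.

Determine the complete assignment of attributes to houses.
Solution:

House | Drink | Profession | Color | Team
-----------------------------------------
  1   | tea | teacher | white | Gamma
  2   | water | artist | green | Epsilon
  3   | juice | lawyer | yellow | Alpha
  4   | coffee | engineer | blue | Beta
  5   | milk | doctor | red | Delta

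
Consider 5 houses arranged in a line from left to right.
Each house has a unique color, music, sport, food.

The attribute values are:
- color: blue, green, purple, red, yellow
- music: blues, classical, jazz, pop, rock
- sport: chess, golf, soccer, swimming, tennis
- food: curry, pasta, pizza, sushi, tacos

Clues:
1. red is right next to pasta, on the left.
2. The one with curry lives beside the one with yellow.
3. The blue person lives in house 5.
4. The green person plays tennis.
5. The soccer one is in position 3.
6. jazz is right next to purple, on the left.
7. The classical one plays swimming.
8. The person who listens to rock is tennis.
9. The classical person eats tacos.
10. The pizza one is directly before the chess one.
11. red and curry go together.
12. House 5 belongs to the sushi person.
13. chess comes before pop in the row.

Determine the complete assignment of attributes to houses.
Solution:

House | Color | Music | Sport | Food
------------------------------------
  1   | green | rock | tennis | pizza
  2   | red | blues | chess | curry
  3   | yellow | jazz | soccer | pasta
  4   | purple | classical | swimming | tacos
  5   | blue | pop | golf | sushi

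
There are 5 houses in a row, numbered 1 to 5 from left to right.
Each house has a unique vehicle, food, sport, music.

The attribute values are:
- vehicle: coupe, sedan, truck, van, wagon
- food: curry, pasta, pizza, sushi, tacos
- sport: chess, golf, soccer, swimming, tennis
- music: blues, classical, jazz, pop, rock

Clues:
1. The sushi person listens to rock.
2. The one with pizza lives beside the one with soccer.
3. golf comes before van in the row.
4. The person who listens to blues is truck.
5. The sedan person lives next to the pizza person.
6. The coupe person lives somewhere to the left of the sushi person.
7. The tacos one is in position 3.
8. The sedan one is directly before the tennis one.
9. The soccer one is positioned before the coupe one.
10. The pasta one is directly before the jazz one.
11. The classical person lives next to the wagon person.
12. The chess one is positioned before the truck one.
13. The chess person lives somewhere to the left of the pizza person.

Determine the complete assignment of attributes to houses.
Solution:

House | Vehicle | Food | Sport | Music
--------------------------------------
  1   | sedan | pasta | chess | classical
  2   | wagon | pizza | tennis | jazz
  3   | truck | tacos | soccer | blues
  4   | coupe | curry | golf | pop
  5   | van | sushi | swimming | rock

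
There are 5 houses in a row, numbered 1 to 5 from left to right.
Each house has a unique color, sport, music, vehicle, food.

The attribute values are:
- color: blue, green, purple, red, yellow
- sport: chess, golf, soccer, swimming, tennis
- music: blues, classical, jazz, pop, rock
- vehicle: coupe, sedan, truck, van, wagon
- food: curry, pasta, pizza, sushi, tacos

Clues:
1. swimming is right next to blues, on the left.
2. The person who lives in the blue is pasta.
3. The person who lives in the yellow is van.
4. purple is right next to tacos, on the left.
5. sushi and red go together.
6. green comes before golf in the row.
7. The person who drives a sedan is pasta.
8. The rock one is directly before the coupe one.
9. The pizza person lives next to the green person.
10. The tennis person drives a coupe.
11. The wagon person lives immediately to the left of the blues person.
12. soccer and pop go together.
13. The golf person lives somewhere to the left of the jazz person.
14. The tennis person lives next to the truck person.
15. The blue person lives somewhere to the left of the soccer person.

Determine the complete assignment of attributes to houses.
Solution:

House | Color | Sport | Music | Vehicle | Food
----------------------------------------------
  1   | purple | swimming | rock | wagon | pizza
  2   | green | tennis | blues | coupe | tacos
  3   | red | golf | classical | truck | sushi
  4   | blue | chess | jazz | sedan | pasta
  5   | yellow | soccer | pop | van | curry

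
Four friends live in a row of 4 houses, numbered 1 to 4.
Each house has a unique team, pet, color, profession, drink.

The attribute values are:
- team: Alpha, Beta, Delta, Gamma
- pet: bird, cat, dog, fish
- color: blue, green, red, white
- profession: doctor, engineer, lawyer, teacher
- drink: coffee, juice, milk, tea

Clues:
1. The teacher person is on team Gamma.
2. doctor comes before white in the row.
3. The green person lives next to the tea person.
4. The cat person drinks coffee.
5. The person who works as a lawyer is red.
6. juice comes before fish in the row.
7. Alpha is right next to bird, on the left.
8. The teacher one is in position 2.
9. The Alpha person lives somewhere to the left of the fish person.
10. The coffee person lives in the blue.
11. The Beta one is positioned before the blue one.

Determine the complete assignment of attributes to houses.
Solution:

House | Team | Pet | Color | Profession | Drink
-----------------------------------------------
  1   | Alpha | dog | green | doctor | juice
  2   | Gamma | bird | white | teacher | tea
  3   | Beta | fish | red | lawyer | milk
  4   | Delta | cat | blue | engineer | coffee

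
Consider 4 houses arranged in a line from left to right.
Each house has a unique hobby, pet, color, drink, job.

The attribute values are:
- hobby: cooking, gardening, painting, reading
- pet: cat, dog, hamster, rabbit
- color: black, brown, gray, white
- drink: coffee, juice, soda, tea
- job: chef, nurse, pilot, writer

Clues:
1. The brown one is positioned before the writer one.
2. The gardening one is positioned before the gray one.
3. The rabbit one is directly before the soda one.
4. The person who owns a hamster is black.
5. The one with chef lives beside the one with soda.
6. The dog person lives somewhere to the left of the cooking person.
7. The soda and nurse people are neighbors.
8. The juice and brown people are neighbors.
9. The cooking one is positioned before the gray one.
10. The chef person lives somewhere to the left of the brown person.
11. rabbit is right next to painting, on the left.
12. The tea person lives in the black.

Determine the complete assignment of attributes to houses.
Solution:

House | Hobby | Pet | Color | Drink | Job
-----------------------------------------
  1   | gardening | rabbit | white | juice | chef
  2   | painting | dog | brown | soda | pilot
  3   | cooking | hamster | black | tea | nurse
  4   | reading | cat | gray | coffee | writer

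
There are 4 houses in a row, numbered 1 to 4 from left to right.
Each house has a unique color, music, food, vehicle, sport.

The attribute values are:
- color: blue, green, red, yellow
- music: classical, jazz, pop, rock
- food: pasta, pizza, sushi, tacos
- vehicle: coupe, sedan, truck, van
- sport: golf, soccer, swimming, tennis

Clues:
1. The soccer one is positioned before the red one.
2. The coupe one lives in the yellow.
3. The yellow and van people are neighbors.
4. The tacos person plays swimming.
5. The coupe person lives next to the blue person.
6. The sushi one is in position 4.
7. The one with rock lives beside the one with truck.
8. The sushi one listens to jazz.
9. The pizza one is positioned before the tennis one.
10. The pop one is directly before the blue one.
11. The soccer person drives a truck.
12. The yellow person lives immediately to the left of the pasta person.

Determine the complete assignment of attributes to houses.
Solution:

House | Color | Music | Food | Vehicle | Sport
----------------------------------------------
  1   | yellow | pop | tacos | coupe | swimming
  2   | blue | rock | pasta | van | golf
  3   | green | classical | pizza | truck | soccer
  4   | red | jazz | sushi | sedan | tennis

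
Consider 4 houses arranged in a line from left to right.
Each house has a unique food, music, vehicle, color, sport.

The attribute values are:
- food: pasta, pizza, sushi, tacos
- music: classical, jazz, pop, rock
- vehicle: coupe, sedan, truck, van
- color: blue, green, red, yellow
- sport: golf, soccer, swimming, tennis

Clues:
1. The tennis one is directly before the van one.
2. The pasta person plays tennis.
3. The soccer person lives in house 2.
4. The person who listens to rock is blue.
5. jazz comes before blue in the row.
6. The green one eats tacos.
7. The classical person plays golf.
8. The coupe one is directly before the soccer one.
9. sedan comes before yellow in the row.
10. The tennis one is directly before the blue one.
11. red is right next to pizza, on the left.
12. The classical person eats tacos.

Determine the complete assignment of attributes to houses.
Solution:

House | Food | Music | Vehicle | Color | Sport
----------------------------------------------
  1   | pasta | jazz | coupe | red | tennis
  2   | pizza | rock | van | blue | soccer
  3   | tacos | classical | sedan | green | golf
  4   | sushi | pop | truck | yellow | swimming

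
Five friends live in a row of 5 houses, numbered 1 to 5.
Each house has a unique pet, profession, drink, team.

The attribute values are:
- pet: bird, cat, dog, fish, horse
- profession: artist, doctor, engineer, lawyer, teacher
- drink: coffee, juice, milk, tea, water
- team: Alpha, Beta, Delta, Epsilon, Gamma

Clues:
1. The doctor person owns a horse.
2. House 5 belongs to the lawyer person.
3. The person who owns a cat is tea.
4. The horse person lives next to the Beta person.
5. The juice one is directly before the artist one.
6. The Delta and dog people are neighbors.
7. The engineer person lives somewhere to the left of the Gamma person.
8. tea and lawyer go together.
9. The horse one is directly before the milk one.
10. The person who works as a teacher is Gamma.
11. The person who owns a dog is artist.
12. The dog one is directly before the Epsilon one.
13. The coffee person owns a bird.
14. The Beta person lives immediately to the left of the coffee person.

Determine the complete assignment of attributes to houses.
Solution:

House | Pet | Profession | Drink | Team
---------------------------------------
  1   | horse | doctor | juice | Delta
  2   | dog | artist | milk | Beta
  3   | bird | engineer | coffee | Epsilon
  4   | fish | teacher | water | Gamma
  5   | cat | lawyer | tea | Alpha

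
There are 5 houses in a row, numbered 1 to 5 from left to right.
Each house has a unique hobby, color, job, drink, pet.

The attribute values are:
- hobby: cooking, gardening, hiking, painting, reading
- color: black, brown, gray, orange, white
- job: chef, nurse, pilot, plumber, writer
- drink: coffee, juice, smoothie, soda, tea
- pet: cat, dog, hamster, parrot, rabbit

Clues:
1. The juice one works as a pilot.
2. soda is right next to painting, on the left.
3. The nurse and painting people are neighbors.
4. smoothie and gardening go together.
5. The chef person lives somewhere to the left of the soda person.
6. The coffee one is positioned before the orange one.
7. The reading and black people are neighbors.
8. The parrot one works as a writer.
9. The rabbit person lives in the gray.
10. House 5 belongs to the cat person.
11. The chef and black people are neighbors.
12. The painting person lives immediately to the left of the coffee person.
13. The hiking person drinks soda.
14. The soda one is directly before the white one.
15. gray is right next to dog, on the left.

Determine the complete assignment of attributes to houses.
Solution:

House | Hobby | Color | Job | Drink | Pet
-----------------------------------------
  1   | reading | gray | chef | tea | rabbit
  2   | hiking | black | nurse | soda | dog
  3   | painting | white | pilot | juice | hamster
  4   | cooking | brown | writer | coffee | parrot
  5   | gardening | orange | plumber | smoothie | cat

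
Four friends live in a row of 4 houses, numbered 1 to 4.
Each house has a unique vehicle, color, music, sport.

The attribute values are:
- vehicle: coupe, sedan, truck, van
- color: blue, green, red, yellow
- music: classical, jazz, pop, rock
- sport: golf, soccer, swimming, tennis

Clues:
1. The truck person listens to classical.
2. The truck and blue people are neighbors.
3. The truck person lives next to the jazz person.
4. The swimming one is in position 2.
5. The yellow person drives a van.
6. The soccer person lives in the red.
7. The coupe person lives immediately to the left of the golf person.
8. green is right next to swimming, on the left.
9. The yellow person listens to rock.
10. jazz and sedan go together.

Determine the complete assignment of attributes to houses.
Solution:

House | Vehicle | Color | Music | Sport
---------------------------------------
  1   | truck | green | classical | tennis
  2   | sedan | blue | jazz | swimming
  3   | coupe | red | pop | soccer
  4   | van | yellow | rock | golf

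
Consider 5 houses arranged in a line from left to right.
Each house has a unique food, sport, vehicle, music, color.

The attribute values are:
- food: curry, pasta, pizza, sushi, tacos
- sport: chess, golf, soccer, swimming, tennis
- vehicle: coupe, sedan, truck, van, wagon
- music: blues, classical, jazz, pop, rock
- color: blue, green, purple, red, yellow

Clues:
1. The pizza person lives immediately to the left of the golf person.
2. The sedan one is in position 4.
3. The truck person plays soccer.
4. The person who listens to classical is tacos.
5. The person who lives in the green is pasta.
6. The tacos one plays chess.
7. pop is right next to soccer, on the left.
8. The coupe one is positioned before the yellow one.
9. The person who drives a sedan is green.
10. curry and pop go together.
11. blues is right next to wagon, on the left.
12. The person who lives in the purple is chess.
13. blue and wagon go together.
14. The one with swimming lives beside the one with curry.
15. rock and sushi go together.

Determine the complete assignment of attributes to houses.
Solution:

House | Food | Sport | Vehicle | Music | Color
----------------------------------------------
  1   | pizza | swimming | coupe | blues | red
  2   | curry | golf | wagon | pop | blue
  3   | sushi | soccer | truck | rock | yellow
  4   | pasta | tennis | sedan | jazz | green
  5   | tacos | chess | van | classical | purple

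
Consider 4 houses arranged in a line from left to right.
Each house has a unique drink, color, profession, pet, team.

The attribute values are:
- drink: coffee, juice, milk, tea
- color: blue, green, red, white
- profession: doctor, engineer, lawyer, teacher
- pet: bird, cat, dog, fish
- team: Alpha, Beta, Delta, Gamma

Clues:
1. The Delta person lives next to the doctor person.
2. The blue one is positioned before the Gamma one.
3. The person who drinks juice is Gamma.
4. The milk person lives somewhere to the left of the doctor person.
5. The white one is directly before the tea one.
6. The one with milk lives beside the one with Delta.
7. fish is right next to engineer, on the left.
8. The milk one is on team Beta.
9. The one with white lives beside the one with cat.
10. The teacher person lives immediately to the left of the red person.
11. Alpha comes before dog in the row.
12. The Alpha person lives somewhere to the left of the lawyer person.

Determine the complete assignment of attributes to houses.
Solution:

House | Drink | Color | Profession | Pet | Team
-----------------------------------------------
  1   | milk | white | teacher | fish | Beta
  2   | tea | red | engineer | cat | Delta
  3   | coffee | blue | doctor | bird | Alpha
  4   | juice | green | lawyer | dog | Gamma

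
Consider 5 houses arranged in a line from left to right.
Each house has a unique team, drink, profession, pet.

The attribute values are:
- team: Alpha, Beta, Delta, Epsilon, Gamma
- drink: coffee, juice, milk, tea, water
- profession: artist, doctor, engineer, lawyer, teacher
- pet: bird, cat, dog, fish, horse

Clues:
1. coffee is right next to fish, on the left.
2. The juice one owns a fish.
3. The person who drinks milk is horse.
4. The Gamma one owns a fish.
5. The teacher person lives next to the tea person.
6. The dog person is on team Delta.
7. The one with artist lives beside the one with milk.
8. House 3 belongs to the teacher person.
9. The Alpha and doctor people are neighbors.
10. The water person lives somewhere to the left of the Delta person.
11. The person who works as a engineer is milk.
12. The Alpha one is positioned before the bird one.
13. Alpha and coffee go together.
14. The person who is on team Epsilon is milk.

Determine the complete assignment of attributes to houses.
Solution:

House | Team | Drink | Profession | Pet
---------------------------------------
  1   | Alpha | coffee | lawyer | cat
  2   | Gamma | juice | doctor | fish
  3   | Beta | water | teacher | bird
  4   | Delta | tea | artist | dog
  5   | Epsilon | milk | engineer | horse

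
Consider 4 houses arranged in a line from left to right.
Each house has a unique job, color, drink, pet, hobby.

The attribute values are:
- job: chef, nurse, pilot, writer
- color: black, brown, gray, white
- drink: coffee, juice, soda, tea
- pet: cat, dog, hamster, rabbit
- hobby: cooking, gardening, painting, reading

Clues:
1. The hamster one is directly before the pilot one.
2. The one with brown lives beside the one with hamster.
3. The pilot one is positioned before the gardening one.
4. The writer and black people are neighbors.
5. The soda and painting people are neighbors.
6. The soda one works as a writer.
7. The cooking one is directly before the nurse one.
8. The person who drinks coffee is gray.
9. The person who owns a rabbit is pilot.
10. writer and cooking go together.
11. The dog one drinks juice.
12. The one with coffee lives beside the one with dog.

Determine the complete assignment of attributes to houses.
Solution:

House | Job | Color | Drink | Pet | Hobby
-----------------------------------------
  1   | writer | brown | soda | cat | cooking
  2   | nurse | black | tea | hamster | painting
  3   | pilot | gray | coffee | rabbit | reading
  4   | chef | white | juice | dog | gardening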